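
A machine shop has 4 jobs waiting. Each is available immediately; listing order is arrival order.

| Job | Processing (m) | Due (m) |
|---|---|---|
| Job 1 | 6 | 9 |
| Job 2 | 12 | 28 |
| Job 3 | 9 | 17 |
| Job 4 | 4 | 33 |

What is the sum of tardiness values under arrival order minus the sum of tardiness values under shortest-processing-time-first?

4

FIFO (arrival order): Job 1 Job 2 Job 3 Job 4.
Job 1: 0→6, due 9, tardiness 0
Job 2: 6→18, due 28, tardiness 0
Job 3: 18→27, due 17, tardiness 10
Job 4: 27→31, due 33, tardiness 0
Sum = 0+0+10+0 = 10.
SPT (increasing processing time): Job 4 Job 1 Job 3 Job 2.
Job 4: 0→4, due 33, tardiness 0
Job 1: 4→10, due 9, tardiness 1
Job 3: 10→19, due 17, tardiness 2
Job 2: 19→31, due 28, tardiness 3
Sum = 0+1+2+3 = 6.
Difference = 10 − 6 = 4.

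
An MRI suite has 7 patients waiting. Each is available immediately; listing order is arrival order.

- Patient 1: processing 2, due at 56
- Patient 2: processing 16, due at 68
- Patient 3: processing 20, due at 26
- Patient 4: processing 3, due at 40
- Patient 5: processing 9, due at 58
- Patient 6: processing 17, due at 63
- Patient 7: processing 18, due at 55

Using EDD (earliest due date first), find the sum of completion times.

333

EDD (increasing due date): Patient 3 Patient 4 Patient 7 Patient 1 Patient 5 Patient 6 Patient 2.
Patient 3: 0→20
Patient 4: 20→23
Patient 7: 23→41
Patient 1: 41→43
Patient 5: 43→52
Patient 6: 52→69
Patient 2: 69→85
Sum = 20+23+41+43+52+69+85 = 333.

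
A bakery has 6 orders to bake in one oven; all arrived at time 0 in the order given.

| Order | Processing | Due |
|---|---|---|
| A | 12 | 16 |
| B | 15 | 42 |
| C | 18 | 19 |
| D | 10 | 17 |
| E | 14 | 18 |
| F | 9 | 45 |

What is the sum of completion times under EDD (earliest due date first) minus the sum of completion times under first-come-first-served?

EDD (increasing due date): A D E C B F.
A: 0→12
D: 12→22
E: 22→36
C: 36→54
B: 54→69
F: 69→78
Sum = 12+22+36+54+69+78 = 271.
FIFO (arrival order): A B C D E F.
A: 0→12
B: 12→27
C: 27→45
D: 45→55
E: 55→69
F: 69→78
Sum = 12+27+45+55+69+78 = 286.
Difference = 271 − 286 = -15.

-15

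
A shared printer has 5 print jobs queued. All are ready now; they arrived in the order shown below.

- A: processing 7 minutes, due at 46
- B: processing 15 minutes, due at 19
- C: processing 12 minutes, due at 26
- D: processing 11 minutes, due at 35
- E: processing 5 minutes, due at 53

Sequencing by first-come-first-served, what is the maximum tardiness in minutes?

10

FIFO (arrival order): A B C D E.
A: 0→7, due 46, tardiness 0
B: 7→22, due 19, tardiness 3
C: 22→34, due 26, tardiness 8
D: 34→45, due 35, tardiness 10
E: 45→50, due 53, tardiness 0
Maximum = 10.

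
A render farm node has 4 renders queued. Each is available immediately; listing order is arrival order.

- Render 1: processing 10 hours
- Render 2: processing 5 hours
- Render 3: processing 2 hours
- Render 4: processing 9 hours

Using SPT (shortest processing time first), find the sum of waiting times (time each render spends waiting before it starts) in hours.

SPT (increasing processing time): Render 3 Render 2 Render 4 Render 1.
Render 3: waits 0, runs 0→2
Render 2: waits 2, runs 2→7
Render 4: waits 7, runs 7→16
Render 1: waits 16, runs 16→26
Sum = 0+2+7+16 = 25.

25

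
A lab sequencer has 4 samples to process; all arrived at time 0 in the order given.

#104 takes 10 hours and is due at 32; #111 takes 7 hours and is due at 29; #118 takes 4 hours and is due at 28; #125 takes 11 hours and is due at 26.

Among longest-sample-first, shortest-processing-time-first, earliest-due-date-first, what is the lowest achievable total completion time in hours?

LPT (decreasing processing time): #125 #104 #111 #118.
#125: 0→11
#104: 11→21
#111: 21→28
#118: 28→32
Sum = 11+21+28+32 = 92.
SPT (increasing processing time): #118 #111 #104 #125.
#118: 0→4
#111: 4→11
#104: 11→21
#125: 21→32
Sum = 4+11+21+32 = 68.
EDD (increasing due date): #125 #118 #111 #104.
#125: 0→11
#118: 11→15
#111: 15→22
#104: 22→32
Sum = 11+15+22+32 = 80.
LPT 92, SPT 68, EDD 80 → minimum 68.

68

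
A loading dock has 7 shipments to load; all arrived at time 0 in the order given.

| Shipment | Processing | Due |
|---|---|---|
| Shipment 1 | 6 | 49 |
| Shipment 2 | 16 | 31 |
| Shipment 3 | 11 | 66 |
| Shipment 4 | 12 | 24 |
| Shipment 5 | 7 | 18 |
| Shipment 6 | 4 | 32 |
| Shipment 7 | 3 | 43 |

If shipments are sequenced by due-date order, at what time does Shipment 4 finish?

EDD (increasing due date): Shipment 5 Shipment 4 Shipment 2 Shipment 6 Shipment 7 Shipment 1 Shipment 3.
Shipment 5: 0→7
Shipment 4: 7→19

19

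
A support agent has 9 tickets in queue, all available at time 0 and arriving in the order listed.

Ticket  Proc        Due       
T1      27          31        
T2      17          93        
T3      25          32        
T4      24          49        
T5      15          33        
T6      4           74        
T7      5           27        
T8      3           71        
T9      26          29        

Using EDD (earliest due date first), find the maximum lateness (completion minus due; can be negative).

EDD (increasing due date): T7 T9 T1 T3 T5 T4 T8 T6 T2.
T7: 0→5, due 27, lateness -22
T9: 5→31, due 29, lateness 2
T1: 31→58, due 31, lateness 27
T3: 58→83, due 32, lateness 51
T5: 83→98, due 33, lateness 65
T4: 98→122, due 49, lateness 73
T8: 122→125, due 71, lateness 54
T6: 125→129, due 74, lateness 55
T2: 129→146, due 93, lateness 53
Maximum = 73.

73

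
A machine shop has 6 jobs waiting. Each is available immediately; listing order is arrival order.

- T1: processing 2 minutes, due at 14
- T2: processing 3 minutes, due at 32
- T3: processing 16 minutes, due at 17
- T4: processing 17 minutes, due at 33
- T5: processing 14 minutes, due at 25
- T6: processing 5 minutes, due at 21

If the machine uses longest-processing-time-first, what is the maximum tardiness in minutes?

LPT (decreasing processing time): T4 T3 T5 T6 T2 T1.
T4: 0→17, due 33, tardiness 0
T3: 17→33, due 17, tardiness 16
T5: 33→47, due 25, tardiness 22
T6: 47→52, due 21, tardiness 31
T2: 52→55, due 32, tardiness 23
T1: 55→57, due 14, tardiness 43
Maximum = 43.

43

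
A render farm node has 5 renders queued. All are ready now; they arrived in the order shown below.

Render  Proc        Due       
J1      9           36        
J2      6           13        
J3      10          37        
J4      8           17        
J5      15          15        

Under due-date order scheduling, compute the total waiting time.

EDD (increasing due date): J2 J5 J4 J1 J3.
J2: waits 0, runs 0→6
J5: waits 6, runs 6→21
J4: waits 21, runs 21→29
J1: waits 29, runs 29→38
J3: waits 38, runs 38→48
Sum = 0+6+21+29+38 = 94.

94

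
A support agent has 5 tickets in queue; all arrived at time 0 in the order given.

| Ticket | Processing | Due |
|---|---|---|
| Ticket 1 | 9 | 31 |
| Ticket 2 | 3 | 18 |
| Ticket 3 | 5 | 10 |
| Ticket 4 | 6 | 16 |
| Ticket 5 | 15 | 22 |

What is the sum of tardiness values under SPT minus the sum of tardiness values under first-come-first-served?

-14

SPT (increasing processing time): Ticket 2 Ticket 3 Ticket 4 Ticket 1 Ticket 5.
Ticket 2: 0→3, due 18, tardiness 0
Ticket 3: 3→8, due 10, tardiness 0
Ticket 4: 8→14, due 16, tardiness 0
Ticket 1: 14→23, due 31, tardiness 0
Ticket 5: 23→38, due 22, tardiness 16
Sum = 0+0+0+0+16 = 16.
FIFO (arrival order): Ticket 1 Ticket 2 Ticket 3 Ticket 4 Ticket 5.
Ticket 1: 0→9, due 31, tardiness 0
Ticket 2: 9→12, due 18, tardiness 0
Ticket 3: 12→17, due 10, tardiness 7
Ticket 4: 17→23, due 16, tardiness 7
Ticket 5: 23→38, due 22, tardiness 16
Sum = 0+0+7+7+16 = 30.
Difference = 16 − 30 = -14.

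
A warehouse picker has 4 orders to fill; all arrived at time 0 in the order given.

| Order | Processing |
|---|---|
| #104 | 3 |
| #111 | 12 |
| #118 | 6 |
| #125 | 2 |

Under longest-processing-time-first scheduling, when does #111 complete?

LPT (decreasing processing time): #111 #118 #104 #125.
#111: 0→12

12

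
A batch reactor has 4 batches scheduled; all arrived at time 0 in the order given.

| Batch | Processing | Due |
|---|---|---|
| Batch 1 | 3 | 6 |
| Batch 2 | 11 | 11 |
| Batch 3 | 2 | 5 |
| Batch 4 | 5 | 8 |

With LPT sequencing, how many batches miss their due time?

LPT (decreasing processing time): Batch 2 Batch 4 Batch 1 Batch 3.
Batch 2: 0→11, due 11, tardiness 0
Batch 4: 11→16, due 8, tardiness 8
Batch 1: 16→19, due 6, tardiness 13
Batch 3: 19→21, due 5, tardiness 16
Late batches: 3.

3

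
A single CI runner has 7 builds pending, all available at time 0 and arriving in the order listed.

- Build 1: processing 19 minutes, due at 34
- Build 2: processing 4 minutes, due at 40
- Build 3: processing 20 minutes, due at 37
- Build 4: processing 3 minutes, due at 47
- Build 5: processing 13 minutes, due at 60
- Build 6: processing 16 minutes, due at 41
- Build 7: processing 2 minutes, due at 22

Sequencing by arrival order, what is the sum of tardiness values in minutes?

95

FIFO (arrival order): Build 1 Build 2 Build 3 Build 4 Build 5 Build 6 Build 7.
Build 1: 0→19, due 34, tardiness 0
Build 2: 19→23, due 40, tardiness 0
Build 3: 23→43, due 37, tardiness 6
Build 4: 43→46, due 47, tardiness 0
Build 5: 46→59, due 60, tardiness 0
Build 6: 59→75, due 41, tardiness 34
Build 7: 75→77, due 22, tardiness 55
Sum = 0+0+6+0+0+34+55 = 95.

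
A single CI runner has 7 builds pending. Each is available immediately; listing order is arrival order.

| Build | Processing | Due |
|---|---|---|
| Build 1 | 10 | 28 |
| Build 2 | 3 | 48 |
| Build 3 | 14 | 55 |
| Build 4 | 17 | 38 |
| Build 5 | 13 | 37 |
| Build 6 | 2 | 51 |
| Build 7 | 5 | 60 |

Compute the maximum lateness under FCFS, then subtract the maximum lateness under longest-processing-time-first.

-6

FIFO (arrival order): Build 1 Build 2 Build 3 Build 4 Build 5 Build 6 Build 7.
Build 1: 0→10, due 28, lateness -18
Build 2: 10→13, due 48, lateness -35
Build 3: 13→27, due 55, lateness -28
Build 4: 27→44, due 38, lateness 6
Build 5: 44→57, due 37, lateness 20
Build 6: 57→59, due 51, lateness 8
Build 7: 59→64, due 60, lateness 4
Maximum = 20.
LPT (decreasing processing time): Build 4 Build 3 Build 5 Build 1 Build 7 Build 2 Build 6.
Build 4: 0→17, due 38, lateness -21
Build 3: 17→31, due 55, lateness -24
Build 5: 31→44, due 37, lateness 7
Build 1: 44→54, due 28, lateness 26
Build 7: 54→59, due 60, lateness -1
Build 2: 59→62, due 48, lateness 14
Build 6: 62→64, due 51, lateness 13
Maximum = 26.
Difference = 20 − 26 = -6.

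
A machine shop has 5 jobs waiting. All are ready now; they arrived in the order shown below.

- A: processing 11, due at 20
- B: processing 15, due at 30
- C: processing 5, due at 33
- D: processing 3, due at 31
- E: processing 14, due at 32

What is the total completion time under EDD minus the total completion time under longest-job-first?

EDD (increasing due date): A B D E C.
A: 0→11
B: 11→26
D: 26→29
E: 29→43
C: 43→48
Sum = 11+26+29+43+48 = 157.
LPT (decreasing processing time): B E A C D.
B: 0→15
E: 15→29
A: 29→40
C: 40→45
D: 45→48
Sum = 15+29+40+45+48 = 177.
Difference = 157 − 177 = -20.

-20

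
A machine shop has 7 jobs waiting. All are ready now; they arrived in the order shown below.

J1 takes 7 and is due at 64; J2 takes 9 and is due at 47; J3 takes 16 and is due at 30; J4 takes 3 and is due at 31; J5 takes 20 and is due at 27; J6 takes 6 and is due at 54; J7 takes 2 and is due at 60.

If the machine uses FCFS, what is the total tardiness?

44

FIFO (arrival order): J1 J2 J3 J4 J5 J6 J7.
J1: 0→7, due 64, tardiness 0
J2: 7→16, due 47, tardiness 0
J3: 16→32, due 30, tardiness 2
J4: 32→35, due 31, tardiness 4
J5: 35→55, due 27, tardiness 28
J6: 55→61, due 54, tardiness 7
J7: 61→63, due 60, tardiness 3
Sum = 0+0+2+4+28+7+3 = 44.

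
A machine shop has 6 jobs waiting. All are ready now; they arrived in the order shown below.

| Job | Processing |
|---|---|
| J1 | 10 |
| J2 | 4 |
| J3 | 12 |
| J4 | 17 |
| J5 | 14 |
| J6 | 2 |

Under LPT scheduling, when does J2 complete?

LPT (decreasing processing time): J4 J5 J3 J1 J2 J6.
J4: 0→17
J5: 17→31
J3: 31→43
J1: 43→53
J2: 53→57

57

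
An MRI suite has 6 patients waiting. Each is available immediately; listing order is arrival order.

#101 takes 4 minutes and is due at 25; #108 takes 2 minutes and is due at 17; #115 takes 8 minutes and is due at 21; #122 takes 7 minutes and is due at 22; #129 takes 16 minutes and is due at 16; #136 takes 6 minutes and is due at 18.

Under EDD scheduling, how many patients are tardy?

EDD (increasing due date): #129 #108 #136 #115 #122 #101.
#129: 0→16, due 16, tardiness 0
#108: 16→18, due 17, tardiness 1
#136: 18→24, due 18, tardiness 6
#115: 24→32, due 21, tardiness 11
#122: 32→39, due 22, tardiness 17
#101: 39→43, due 25, tardiness 18
Late patients: 5.

5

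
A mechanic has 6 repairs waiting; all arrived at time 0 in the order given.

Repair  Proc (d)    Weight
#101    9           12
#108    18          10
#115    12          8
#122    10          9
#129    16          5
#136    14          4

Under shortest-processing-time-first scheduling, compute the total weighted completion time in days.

1802

SPT (increasing processing time): #101 #122 #115 #136 #129 #108.
#101: finishes 9, weight 12, w·C = 108
#122: finishes 19, weight 9, w·C = 171
#115: finishes 31, weight 8, w·C = 248
#136: finishes 45, weight 4, w·C = 180
#129: finishes 61, weight 5, w·C = 305
#108: finishes 79, weight 10, w·C = 790
Sum = 108+171+248+180+305+790 = 1802.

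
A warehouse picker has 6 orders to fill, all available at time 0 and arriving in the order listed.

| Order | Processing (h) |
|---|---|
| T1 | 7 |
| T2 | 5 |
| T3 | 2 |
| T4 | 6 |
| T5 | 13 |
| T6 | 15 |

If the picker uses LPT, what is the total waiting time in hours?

165

LPT (decreasing processing time): T6 T5 T1 T4 T2 T3.
T6: waits 0, runs 0→15
T5: waits 15, runs 15→28
T1: waits 28, runs 28→35
T4: waits 35, runs 35→41
T2: waits 41, runs 41→46
T3: waits 46, runs 46→48
Sum = 0+15+28+35+41+46 = 165.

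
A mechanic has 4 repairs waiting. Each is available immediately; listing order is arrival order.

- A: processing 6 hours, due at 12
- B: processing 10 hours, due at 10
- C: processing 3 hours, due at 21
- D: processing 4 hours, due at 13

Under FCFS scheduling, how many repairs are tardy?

FIFO (arrival order): A B C D.
A: 0→6, due 12, tardiness 0
B: 6→16, due 10, tardiness 6
C: 16→19, due 21, tardiness 0
D: 19→23, due 13, tardiness 10
Late repairs: 2.

2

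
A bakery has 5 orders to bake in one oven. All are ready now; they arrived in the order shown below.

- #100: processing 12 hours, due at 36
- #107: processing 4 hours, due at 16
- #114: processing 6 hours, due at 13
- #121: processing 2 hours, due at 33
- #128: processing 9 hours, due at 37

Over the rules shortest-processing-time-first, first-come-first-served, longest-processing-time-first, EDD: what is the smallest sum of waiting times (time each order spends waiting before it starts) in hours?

41

SPT (increasing processing time): #121 #107 #114 #128 #100.
#121: waits 0, runs 0→2
#107: waits 2, runs 2→6
#114: waits 6, runs 6→12
#128: waits 12, runs 12→21
#100: waits 21, runs 21→33
Sum = 0+2+6+12+21 = 41.
FIFO (arrival order): #100 #107 #114 #121 #128.
#100: waits 0, runs 0→12
#107: waits 12, runs 12→16
#114: waits 16, runs 16→22
#121: waits 22, runs 22→24
#128: waits 24, runs 24→33
Sum = 0+12+16+22+24 = 74.
LPT (decreasing processing time): #100 #128 #114 #107 #121.
#100: waits 0, runs 0→12
#128: waits 12, runs 12→21
#114: waits 21, runs 21→27
#107: waits 27, runs 27→31
#121: waits 31, runs 31→33
Sum = 0+12+21+27+31 = 91.
EDD (increasing due date): #114 #107 #121 #100 #128.
#114: waits 0, runs 0→6
#107: waits 6, runs 6→10
#121: waits 10, runs 10→12
#100: waits 12, runs 12→24
#128: waits 24, runs 24→33
Sum = 0+6+10+12+24 = 52.
SPT 41, FIFO 74, LPT 91, EDD 52 → minimum 41.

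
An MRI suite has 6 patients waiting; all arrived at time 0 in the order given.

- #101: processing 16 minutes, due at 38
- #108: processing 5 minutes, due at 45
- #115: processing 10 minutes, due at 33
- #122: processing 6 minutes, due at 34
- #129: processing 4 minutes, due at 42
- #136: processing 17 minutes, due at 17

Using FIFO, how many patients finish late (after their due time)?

FIFO (arrival order): #101 #108 #115 #122 #129 #136.
#101: 0→16, due 38, tardiness 0
#108: 16→21, due 45, tardiness 0
#115: 21→31, due 33, tardiness 0
#122: 31→37, due 34, tardiness 3
#129: 37→41, due 42, tardiness 0
#136: 41→58, due 17, tardiness 41
Late patients: 2.

2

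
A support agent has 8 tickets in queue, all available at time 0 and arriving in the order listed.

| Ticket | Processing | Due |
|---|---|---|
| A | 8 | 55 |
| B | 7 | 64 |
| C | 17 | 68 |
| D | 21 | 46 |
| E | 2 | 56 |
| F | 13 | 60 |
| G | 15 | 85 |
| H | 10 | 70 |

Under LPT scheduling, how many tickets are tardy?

LPT (decreasing processing time): D C G F H A B E.
D: 0→21, due 46, tardiness 0
C: 21→38, due 68, tardiness 0
G: 38→53, due 85, tardiness 0
F: 53→66, due 60, tardiness 6
H: 66→76, due 70, tardiness 6
A: 76→84, due 55, tardiness 29
B: 84→91, due 64, tardiness 27
E: 91→93, due 56, tardiness 37
Late tickets: 5.

5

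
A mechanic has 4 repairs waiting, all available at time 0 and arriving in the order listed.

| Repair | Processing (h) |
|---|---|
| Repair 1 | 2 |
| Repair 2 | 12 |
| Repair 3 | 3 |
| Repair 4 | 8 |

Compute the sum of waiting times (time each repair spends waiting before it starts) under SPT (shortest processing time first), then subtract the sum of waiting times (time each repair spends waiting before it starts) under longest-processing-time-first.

SPT (increasing processing time): Repair 1 Repair 3 Repair 4 Repair 2.
Repair 1: waits 0, runs 0→2
Repair 3: waits 2, runs 2→5
Repair 4: waits 5, runs 5→13
Repair 2: waits 13, runs 13→25
Sum = 0+2+5+13 = 20.
LPT (decreasing processing time): Repair 2 Repair 4 Repair 3 Repair 1.
Repair 2: waits 0, runs 0→12
Repair 4: waits 12, runs 12→20
Repair 3: waits 20, runs 20→23
Repair 1: waits 23, runs 23→25
Sum = 0+12+20+23 = 55.
Difference = 20 − 55 = -35.

-35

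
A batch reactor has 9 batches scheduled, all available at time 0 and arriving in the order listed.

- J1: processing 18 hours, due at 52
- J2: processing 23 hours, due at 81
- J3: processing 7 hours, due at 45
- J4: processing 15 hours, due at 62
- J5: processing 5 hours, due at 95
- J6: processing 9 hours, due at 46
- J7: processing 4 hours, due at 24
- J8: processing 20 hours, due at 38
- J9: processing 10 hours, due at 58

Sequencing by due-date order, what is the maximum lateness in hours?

EDD (increasing due date): J7 J8 J3 J6 J1 J9 J4 J2 J5.
J7: 0→4, due 24, lateness -20
J8: 4→24, due 38, lateness -14
J3: 24→31, due 45, lateness -14
J6: 31→40, due 46, lateness -6
J1: 40→58, due 52, lateness 6
J9: 58→68, due 58, lateness 10
J4: 68→83, due 62, lateness 21
J2: 83→106, due 81, lateness 25
J5: 106→111, due 95, lateness 16
Maximum = 25.

25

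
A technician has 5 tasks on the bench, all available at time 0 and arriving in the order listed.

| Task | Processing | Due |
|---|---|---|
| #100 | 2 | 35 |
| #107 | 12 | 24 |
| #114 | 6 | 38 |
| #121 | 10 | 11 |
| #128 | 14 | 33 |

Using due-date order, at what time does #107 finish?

22

EDD (increasing due date): #121 #107 #128 #100 #114.
#121: 0→10
#107: 10→22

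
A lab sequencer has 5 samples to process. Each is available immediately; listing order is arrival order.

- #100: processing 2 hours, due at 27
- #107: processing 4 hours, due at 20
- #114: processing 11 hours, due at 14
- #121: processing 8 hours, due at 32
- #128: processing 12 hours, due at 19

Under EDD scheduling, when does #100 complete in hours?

29

EDD (increasing due date): #114 #128 #107 #100 #121.
#114: 0→11
#128: 11→23
#107: 23→27
#100: 27→29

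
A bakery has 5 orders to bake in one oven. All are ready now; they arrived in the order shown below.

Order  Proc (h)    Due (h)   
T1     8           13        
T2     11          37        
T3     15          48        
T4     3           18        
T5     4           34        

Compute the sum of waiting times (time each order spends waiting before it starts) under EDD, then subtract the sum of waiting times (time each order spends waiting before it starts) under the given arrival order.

-38

EDD (increasing due date): T1 T4 T5 T2 T3.
T1: waits 0, runs 0→8
T4: waits 8, runs 8→11
T5: waits 11, runs 11→15
T2: waits 15, runs 15→26
T3: waits 26, runs 26→41
Sum = 0+8+11+15+26 = 60.
FIFO (arrival order): T1 T2 T3 T4 T5.
T1: waits 0, runs 0→8
T2: waits 8, runs 8→19
T3: waits 19, runs 19→34
T4: waits 34, runs 34→37
T5: waits 37, runs 37→41
Sum = 0+8+19+34+37 = 98.
Difference = 60 − 98 = -38.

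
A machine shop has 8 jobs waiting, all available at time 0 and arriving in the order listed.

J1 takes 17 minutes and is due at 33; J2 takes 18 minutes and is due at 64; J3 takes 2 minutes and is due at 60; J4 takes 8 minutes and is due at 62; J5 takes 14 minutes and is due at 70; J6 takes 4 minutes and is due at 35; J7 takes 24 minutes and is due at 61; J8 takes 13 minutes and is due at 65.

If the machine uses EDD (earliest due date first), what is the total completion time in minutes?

422

EDD (increasing due date): J1 J6 J3 J7 J4 J2 J8 J5.
J1: 0→17
J6: 17→21
J3: 21→23
J7: 23→47
J4: 47→55
J2: 55→73
J8: 73→86
J5: 86→100
Sum = 17+21+23+47+55+73+86+100 = 422.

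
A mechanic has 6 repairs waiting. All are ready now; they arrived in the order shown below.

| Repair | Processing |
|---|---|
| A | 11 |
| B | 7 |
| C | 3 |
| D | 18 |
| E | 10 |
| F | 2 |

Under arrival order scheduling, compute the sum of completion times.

189

FIFO (arrival order): A B C D E F.
A: 0→11
B: 11→18
C: 18→21
D: 21→39
E: 39→49
F: 49→51
Sum = 11+18+21+39+49+51 = 189.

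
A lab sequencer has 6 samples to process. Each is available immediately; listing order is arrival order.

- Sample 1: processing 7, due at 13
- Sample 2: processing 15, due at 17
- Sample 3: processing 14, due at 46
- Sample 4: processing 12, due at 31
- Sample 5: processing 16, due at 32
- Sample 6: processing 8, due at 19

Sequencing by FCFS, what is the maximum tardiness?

53

FIFO (arrival order): Sample 1 Sample 2 Sample 3 Sample 4 Sample 5 Sample 6.
Sample 1: 0→7, due 13, tardiness 0
Sample 2: 7→22, due 17, tardiness 5
Sample 3: 22→36, due 46, tardiness 0
Sample 4: 36→48, due 31, tardiness 17
Sample 5: 48→64, due 32, tardiness 32
Sample 6: 64→72, due 19, tardiness 53
Maximum = 53.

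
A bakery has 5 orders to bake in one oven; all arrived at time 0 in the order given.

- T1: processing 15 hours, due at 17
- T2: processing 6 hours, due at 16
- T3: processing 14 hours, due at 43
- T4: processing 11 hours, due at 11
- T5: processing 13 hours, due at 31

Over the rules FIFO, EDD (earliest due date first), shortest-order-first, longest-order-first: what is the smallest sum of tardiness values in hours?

46

FIFO (arrival order): T1 T2 T3 T4 T5.
T1: 0→15, due 17, tardiness 0
T2: 15→21, due 16, tardiness 5
T3: 21→35, due 43, tardiness 0
T4: 35→46, due 11, tardiness 35
T5: 46→59, due 31, tardiness 28
Sum = 0+5+0+35+28 = 68.
EDD (increasing due date): T4 T2 T1 T5 T3.
T4: 0→11, due 11, tardiness 0
T2: 11→17, due 16, tardiness 1
T1: 17→32, due 17, tardiness 15
T5: 32→45, due 31, tardiness 14
T3: 45→59, due 43, tardiness 16
Sum = 0+1+15+14+16 = 46.
SPT (increasing processing time): T2 T4 T5 T3 T1.
T2: 0→6, due 16, tardiness 0
T4: 6→17, due 11, tardiness 6
T5: 17→30, due 31, tardiness 0
T3: 30→44, due 43, tardiness 1
T1: 44→59, due 17, tardiness 42
Sum = 0+6+0+1+42 = 49.
LPT (decreasing processing time): T1 T3 T5 T4 T2.
T1: 0→15, due 17, tardiness 0
T3: 15→29, due 43, tardiness 0
T5: 29→42, due 31, tardiness 11
T4: 42→53, due 11, tardiness 42
T2: 53→59, due 16, tardiness 43
Sum = 0+0+11+42+43 = 96.
FIFO 68, EDD 46, SPT 49, LPT 96 → minimum 46.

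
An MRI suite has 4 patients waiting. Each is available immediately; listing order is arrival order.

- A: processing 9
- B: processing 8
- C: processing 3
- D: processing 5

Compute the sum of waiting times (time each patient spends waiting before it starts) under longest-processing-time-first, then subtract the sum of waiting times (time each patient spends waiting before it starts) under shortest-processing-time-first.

LPT (decreasing processing time): A B D C.
A: waits 0, runs 0→9
B: waits 9, runs 9→17
D: waits 17, runs 17→22
C: waits 22, runs 22→25
Sum = 0+9+17+22 = 48.
SPT (increasing processing time): C D B A.
C: waits 0, runs 0→3
D: waits 3, runs 3→8
B: waits 8, runs 8→16
A: waits 16, runs 16→25
Sum = 0+3+8+16 = 27.
Difference = 48 − 27 = 21.

21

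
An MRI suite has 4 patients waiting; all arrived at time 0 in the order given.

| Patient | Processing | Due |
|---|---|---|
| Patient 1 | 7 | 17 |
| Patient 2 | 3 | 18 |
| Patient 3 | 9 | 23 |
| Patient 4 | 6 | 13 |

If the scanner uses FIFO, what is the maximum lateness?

FIFO (arrival order): Patient 1 Patient 2 Patient 3 Patient 4.
Patient 1: 0→7, due 17, lateness -10
Patient 2: 7→10, due 18, lateness -8
Patient 3: 10→19, due 23, lateness -4
Patient 4: 19→25, due 13, lateness 12
Maximum = 12.

12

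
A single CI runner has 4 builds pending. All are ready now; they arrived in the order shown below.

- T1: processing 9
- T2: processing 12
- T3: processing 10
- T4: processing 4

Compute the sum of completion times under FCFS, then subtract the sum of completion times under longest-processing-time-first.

-4

FIFO (arrival order): T1 T2 T3 T4.
T1: 0→9
T2: 9→21
T3: 21→31
T4: 31→35
Sum = 9+21+31+35 = 96.
LPT (decreasing processing time): T2 T3 T1 T4.
T2: 0→12
T3: 12→22
T1: 22→31
T4: 31→35
Sum = 12+22+31+35 = 100.
Difference = 96 − 100 = -4.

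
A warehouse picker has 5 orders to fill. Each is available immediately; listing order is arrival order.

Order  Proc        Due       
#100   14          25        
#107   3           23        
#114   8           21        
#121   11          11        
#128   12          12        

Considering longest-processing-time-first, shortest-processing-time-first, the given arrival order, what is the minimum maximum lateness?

23

LPT (decreasing processing time): #100 #128 #121 #114 #107.
#100: 0→14, due 25, lateness -11
#128: 14→26, due 12, lateness 14
#121: 26→37, due 11, lateness 26
#114: 37→45, due 21, lateness 24
#107: 45→48, due 23, lateness 25
Maximum = 26.
SPT (increasing processing time): #107 #114 #121 #128 #100.
#107: 0→3, due 23, lateness -20
#114: 3→11, due 21, lateness -10
#121: 11→22, due 11, lateness 11
#128: 22→34, due 12, lateness 22
#100: 34→48, due 25, lateness 23
Maximum = 23.
FIFO (arrival order): #100 #107 #114 #121 #128.
#100: 0→14, due 25, lateness -11
#107: 14→17, due 23, lateness -6
#114: 17→25, due 21, lateness 4
#121: 25→36, due 11, lateness 25
#128: 36→48, due 12, lateness 36
Maximum = 36.
LPT 26, SPT 23, FIFO 36 → minimum 23.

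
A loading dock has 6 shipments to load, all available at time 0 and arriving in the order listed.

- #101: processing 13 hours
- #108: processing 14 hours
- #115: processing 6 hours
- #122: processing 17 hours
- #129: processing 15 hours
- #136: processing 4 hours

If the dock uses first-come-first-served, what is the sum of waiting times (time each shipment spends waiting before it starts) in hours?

FIFO (arrival order): #101 #108 #115 #122 #129 #136.
#101: waits 0, runs 0→13
#108: waits 13, runs 13→27
#115: waits 27, runs 27→33
#122: waits 33, runs 33→50
#129: waits 50, runs 50→65
#136: waits 65, runs 65→69
Sum = 0+13+27+33+50+65 = 188.

188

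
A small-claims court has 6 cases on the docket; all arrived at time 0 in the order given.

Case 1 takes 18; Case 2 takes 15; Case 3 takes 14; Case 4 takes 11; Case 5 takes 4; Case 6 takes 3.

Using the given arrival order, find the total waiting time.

FIFO (arrival order): Case 1 Case 2 Case 3 Case 4 Case 5 Case 6.
Case 1: waits 0, runs 0→18
Case 2: waits 18, runs 18→33
Case 3: waits 33, runs 33→47
Case 4: waits 47, runs 47→58
Case 5: waits 58, runs 58→62
Case 6: waits 62, runs 62→65
Sum = 0+18+33+47+58+62 = 218.

218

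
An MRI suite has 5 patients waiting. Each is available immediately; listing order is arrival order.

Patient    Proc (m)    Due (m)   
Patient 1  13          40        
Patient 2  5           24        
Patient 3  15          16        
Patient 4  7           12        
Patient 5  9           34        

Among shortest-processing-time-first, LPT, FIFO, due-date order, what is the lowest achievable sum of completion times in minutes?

SPT (increasing processing time): Patient 2 Patient 4 Patient 5 Patient 1 Patient 3.
Patient 2: 0→5
Patient 4: 5→12
Patient 5: 12→21
Patient 1: 21→34
Patient 3: 34→49
Sum = 5+12+21+34+49 = 121.
LPT (decreasing processing time): Patient 3 Patient 1 Patient 5 Patient 4 Patient 2.
Patient 3: 0→15
Patient 1: 15→28
Patient 5: 28→37
Patient 4: 37→44
Patient 2: 44→49
Sum = 15+28+37+44+49 = 173.
FIFO (arrival order): Patient 1 Patient 2 Patient 3 Patient 4 Patient 5.
Patient 1: 0→13
Patient 2: 13→18
Patient 3: 18→33
Patient 4: 33→40
Patient 5: 40→49
Sum = 13+18+33+40+49 = 153.
EDD (increasing due date): Patient 4 Patient 3 Patient 2 Patient 5 Patient 1.
Patient 4: 0→7
Patient 3: 7→22
Patient 2: 22→27
Patient 5: 27→36
Patient 1: 36→49
Sum = 7+22+27+36+49 = 141.
SPT 121, LPT 173, FIFO 153, EDD 141 → minimum 121.

121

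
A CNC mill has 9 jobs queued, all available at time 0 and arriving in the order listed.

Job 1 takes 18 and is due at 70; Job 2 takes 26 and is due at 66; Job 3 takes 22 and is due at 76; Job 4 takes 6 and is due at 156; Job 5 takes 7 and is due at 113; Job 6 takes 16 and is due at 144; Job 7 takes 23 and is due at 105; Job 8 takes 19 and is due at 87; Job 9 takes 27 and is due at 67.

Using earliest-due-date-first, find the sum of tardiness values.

124

EDD (increasing due date): Job 2 Job 9 Job 1 Job 3 Job 8 Job 7 Job 5 Job 6 Job 4.
Job 2: 0→26, due 66, tardiness 0
Job 9: 26→53, due 67, tardiness 0
Job 1: 53→71, due 70, tardiness 1
Job 3: 71→93, due 76, tardiness 17
Job 8: 93→112, due 87, tardiness 25
Job 7: 112→135, due 105, tardiness 30
Job 5: 135→142, due 113, tardiness 29
Job 6: 142→158, due 144, tardiness 14
Job 4: 158→164, due 156, tardiness 8
Sum = 0+0+1+17+25+30+29+14+8 = 124.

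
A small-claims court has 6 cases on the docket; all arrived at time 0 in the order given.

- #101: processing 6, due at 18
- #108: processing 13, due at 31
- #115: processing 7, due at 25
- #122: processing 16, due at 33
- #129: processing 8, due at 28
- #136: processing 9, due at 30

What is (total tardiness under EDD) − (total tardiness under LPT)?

-57

EDD (increasing due date): #101 #115 #129 #136 #108 #122.
#101: 0→6, due 18, tardiness 0
#115: 6→13, due 25, tardiness 0
#129: 13→21, due 28, tardiness 0
#136: 21→30, due 30, tardiness 0
#108: 30→43, due 31, tardiness 12
#122: 43→59, due 33, tardiness 26
Sum = 0+0+0+0+12+26 = 38.
LPT (decreasing processing time): #122 #108 #136 #129 #115 #101.
#122: 0→16, due 33, tardiness 0
#108: 16→29, due 31, tardiness 0
#136: 29→38, due 30, tardiness 8
#129: 38→46, due 28, tardiness 18
#115: 46→53, due 25, tardiness 28
#101: 53→59, due 18, tardiness 41
Sum = 0+0+8+18+28+41 = 95.
Difference = 38 − 95 = -57.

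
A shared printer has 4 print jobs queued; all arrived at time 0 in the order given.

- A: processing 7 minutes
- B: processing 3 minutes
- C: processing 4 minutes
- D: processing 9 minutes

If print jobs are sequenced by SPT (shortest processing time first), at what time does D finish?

SPT (increasing processing time): B C A D.
B: 0→3
C: 3→7
A: 7→14
D: 14→23

23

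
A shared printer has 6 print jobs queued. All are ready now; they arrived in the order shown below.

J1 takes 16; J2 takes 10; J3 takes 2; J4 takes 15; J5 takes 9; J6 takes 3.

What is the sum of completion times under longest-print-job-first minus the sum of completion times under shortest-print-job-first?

107

LPT (decreasing processing time): J1 J4 J2 J5 J6 J3.
J1: 0→16
J4: 16→31
J2: 31→41
J5: 41→50
J6: 50→53
J3: 53→55
Sum = 16+31+41+50+53+55 = 246.
SPT (increasing processing time): J3 J6 J5 J2 J4 J1.
J3: 0→2
J6: 2→5
J5: 5→14
J2: 14→24
J4: 24→39
J1: 39→55
Sum = 2+5+14+24+39+55 = 139.
Difference = 246 − 139 = 107.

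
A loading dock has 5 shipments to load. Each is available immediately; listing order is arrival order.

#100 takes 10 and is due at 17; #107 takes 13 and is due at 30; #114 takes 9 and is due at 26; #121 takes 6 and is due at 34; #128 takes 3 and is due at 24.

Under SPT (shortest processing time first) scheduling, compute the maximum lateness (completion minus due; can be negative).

11

SPT (increasing processing time): #128 #121 #114 #100 #107.
#128: 0→3, due 24, lateness -21
#121: 3→9, due 34, lateness -25
#114: 9→18, due 26, lateness -8
#100: 18→28, due 17, lateness 11
#107: 28→41, due 30, lateness 11
Maximum = 11.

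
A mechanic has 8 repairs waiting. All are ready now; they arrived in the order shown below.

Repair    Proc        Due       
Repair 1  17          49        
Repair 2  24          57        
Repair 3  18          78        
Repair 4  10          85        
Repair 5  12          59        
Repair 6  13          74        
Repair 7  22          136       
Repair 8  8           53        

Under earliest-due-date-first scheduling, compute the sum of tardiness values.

EDD (increasing due date): Repair 1 Repair 8 Repair 2 Repair 5 Repair 6 Repair 3 Repair 4 Repair 7.
Repair 1: 0→17, due 49, tardiness 0
Repair 8: 17→25, due 53, tardiness 0
Repair 2: 25→49, due 57, tardiness 0
Repair 5: 49→61, due 59, tardiness 2
Repair 6: 61→74, due 74, tardiness 0
Repair 3: 74→92, due 78, tardiness 14
Repair 4: 92→102, due 85, tardiness 17
Repair 7: 102→124, due 136, tardiness 0
Sum = 0+0+0+2+0+14+17+0 = 33.

33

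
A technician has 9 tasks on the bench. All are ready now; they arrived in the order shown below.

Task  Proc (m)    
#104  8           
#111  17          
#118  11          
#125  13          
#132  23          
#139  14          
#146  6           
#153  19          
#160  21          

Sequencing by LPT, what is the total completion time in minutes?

787

LPT (decreasing processing time): #132 #160 #153 #111 #139 #125 #118 #104 #146.
#132: 0→23
#160: 23→44
#153: 44→63
#111: 63→80
#139: 80→94
#125: 94→107
#118: 107→118
#104: 118→126
#146: 126→132
Sum = 23+44+63+80+94+107+118+126+132 = 787.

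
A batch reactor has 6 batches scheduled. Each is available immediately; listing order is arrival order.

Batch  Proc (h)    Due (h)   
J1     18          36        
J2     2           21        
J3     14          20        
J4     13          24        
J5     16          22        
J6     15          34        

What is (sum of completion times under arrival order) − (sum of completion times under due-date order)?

15

FIFO (arrival order): J1 J2 J3 J4 J5 J6.
J1: 0→18
J2: 18→20
J3: 20→34
J4: 34→47
J5: 47→63
J6: 63→78
Sum = 18+20+34+47+63+78 = 260.
EDD (increasing due date): J3 J2 J5 J4 J6 J1.
J3: 0→14
J2: 14→16
J5: 16→32
J4: 32→45
J6: 45→60
J1: 60→78
Sum = 14+16+32+45+60+78 = 245.
Difference = 260 − 245 = 15.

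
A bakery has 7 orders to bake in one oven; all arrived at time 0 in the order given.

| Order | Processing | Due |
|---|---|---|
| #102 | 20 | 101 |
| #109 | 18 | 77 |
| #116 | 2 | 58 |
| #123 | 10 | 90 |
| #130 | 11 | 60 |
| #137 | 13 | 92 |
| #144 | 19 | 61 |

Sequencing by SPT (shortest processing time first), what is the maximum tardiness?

12

SPT (increasing processing time): #116 #123 #130 #137 #109 #144 #102.
#116: 0→2, due 58, tardiness 0
#123: 2→12, due 90, tardiness 0
#130: 12→23, due 60, tardiness 0
#137: 23→36, due 92, tardiness 0
#109: 36→54, due 77, tardiness 0
#144: 54→73, due 61, tardiness 12
#102: 73→93, due 101, tardiness 0
Maximum = 12.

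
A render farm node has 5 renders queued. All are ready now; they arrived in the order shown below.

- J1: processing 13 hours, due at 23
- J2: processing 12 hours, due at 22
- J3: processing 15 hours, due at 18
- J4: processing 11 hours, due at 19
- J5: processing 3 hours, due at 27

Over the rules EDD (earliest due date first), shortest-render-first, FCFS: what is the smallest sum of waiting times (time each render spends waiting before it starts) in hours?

82

EDD (increasing due date): J3 J4 J2 J1 J5.
J3: waits 0, runs 0→15
J4: waits 15, runs 15→26
J2: waits 26, runs 26→38
J1: waits 38, runs 38→51
J5: waits 51, runs 51→54
Sum = 0+15+26+38+51 = 130.
SPT (increasing processing time): J5 J4 J2 J1 J3.
J5: waits 0, runs 0→3
J4: waits 3, runs 3→14
J2: waits 14, runs 14→26
J1: waits 26, runs 26→39
J3: waits 39, runs 39→54
Sum = 0+3+14+26+39 = 82.
FIFO (arrival order): J1 J2 J3 J4 J5.
J1: waits 0, runs 0→13
J2: waits 13, runs 13→25
J3: waits 25, runs 25→40
J4: waits 40, runs 40→51
J5: waits 51, runs 51→54
Sum = 0+13+25+40+51 = 129.
EDD 130, SPT 82, FIFO 129 → minimum 82.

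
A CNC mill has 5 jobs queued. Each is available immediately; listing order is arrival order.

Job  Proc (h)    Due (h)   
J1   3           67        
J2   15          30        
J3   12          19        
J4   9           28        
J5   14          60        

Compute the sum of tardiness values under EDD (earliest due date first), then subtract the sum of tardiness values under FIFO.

EDD (increasing due date): J3 J4 J2 J5 J1.
J3: 0→12, due 19, tardiness 0
J4: 12→21, due 28, tardiness 0
J2: 21→36, due 30, tardiness 6
J5: 36→50, due 60, tardiness 0
J1: 50→53, due 67, tardiness 0
Sum = 0+0+6+0+0 = 6.
FIFO (arrival order): J1 J2 J3 J4 J5.
J1: 0→3, due 67, tardiness 0
J2: 3→18, due 30, tardiness 0
J3: 18→30, due 19, tardiness 11
J4: 30→39, due 28, tardiness 11
J5: 39→53, due 60, tardiness 0
Sum = 0+0+11+11+0 = 22.
Difference = 6 − 22 = -16.

-16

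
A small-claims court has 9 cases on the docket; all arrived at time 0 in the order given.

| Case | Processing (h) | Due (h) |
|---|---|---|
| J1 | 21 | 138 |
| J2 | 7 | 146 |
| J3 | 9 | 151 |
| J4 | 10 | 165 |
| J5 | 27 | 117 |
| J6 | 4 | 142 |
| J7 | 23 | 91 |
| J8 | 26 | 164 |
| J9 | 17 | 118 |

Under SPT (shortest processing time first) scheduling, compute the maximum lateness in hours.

27

SPT (increasing processing time): J6 J2 J3 J4 J9 J1 J7 J8 J5.
J6: 0→4, due 142, lateness -138
J2: 4→11, due 146, lateness -135
J3: 11→20, due 151, lateness -131
J4: 20→30, due 165, lateness -135
J9: 30→47, due 118, lateness -71
J1: 47→68, due 138, lateness -70
J7: 68→91, due 91, lateness 0
J8: 91→117, due 164, lateness -47
J5: 117→144, due 117, lateness 27
Maximum = 27.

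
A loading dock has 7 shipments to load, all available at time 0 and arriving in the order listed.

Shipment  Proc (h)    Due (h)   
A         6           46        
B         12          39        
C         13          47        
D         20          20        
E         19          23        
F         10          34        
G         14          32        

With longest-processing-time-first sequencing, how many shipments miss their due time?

6

LPT (decreasing processing time): D E G C B F A.
D: 0→20, due 20, tardiness 0
E: 20→39, due 23, tardiness 16
G: 39→53, due 32, tardiness 21
C: 53→66, due 47, tardiness 19
B: 66→78, due 39, tardiness 39
F: 78→88, due 34, tardiness 54
A: 88→94, due 46, tardiness 48
Late shipments: 6.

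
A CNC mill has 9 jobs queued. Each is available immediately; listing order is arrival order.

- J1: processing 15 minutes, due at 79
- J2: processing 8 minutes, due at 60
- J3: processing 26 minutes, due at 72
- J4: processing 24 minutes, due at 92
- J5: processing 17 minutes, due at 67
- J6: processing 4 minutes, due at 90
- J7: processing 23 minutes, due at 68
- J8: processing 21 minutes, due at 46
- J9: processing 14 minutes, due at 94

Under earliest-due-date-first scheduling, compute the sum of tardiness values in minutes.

EDD (increasing due date): J8 J2 J5 J7 J3 J1 J6 J4 J9.
J8: 0→21, due 46, tardiness 0
J2: 21→29, due 60, tardiness 0
J5: 29→46, due 67, tardiness 0
J7: 46→69, due 68, tardiness 1
J3: 69→95, due 72, tardiness 23
J1: 95→110, due 79, tardiness 31
J6: 110→114, due 90, tardiness 24
J4: 114→138, due 92, tardiness 46
J9: 138→152, due 94, tardiness 58
Sum = 0+0+0+1+23+31+24+46+58 = 183.

183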